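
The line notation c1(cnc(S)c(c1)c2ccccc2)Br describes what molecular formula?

Heavy atoms from the SMILES: 1 Br, 11 C, 1 N, 1 S.
Implicit hydrogens by atom environment:
  7 × C (aromatic): 1 H each → 7
  4 × C (aromatic): no H
  1 × Br: no H
  1 × N (aromatic): no H
  1 × S: 1 H
  Total hydrogens = 8.
Molecular formula: C11H8BrNS

C11H8BrNS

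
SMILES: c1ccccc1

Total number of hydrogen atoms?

Hydrogens are implicit in SMILES; fill each atom to its normal valence:
  6 × C (aromatic): 1 H each → 6
  Total hydrogens = 6.

6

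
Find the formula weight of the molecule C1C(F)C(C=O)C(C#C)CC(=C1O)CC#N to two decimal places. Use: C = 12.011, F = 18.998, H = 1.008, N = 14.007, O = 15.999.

221.23

Molecular formula: C12H12FNO2.
M = 12×12.011 + 1×18.998 + 12×1.008 + 1×14.007 + 2×15.999 = 221.23 g/mol.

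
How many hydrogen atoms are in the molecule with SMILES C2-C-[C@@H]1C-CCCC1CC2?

18

Hydrogens are implicit in SMILES; fill each atom to its normal valence:
  8 × C: 2 H each → 16
  2 × C: 1 H each → 2
  Total hydrogens = 18.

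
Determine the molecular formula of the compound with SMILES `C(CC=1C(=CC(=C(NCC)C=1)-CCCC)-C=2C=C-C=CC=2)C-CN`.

C22H32N2

Heavy atoms from the SMILES: 22 C, 2 N.
Implicit hydrogens by atom environment:
  8 × C: 2 H each → 16
  7 × C (aromatic): 1 H each → 7
  5 × C (aromatic): no H
  2 × C: 3 H each → 6
  1 × N: 2 H
  1 × N: 1 H
  Total hydrogens = 32.
Molecular formula: C22H32N2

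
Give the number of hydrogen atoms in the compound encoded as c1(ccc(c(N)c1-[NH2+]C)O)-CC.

Hydrogens are implicit in SMILES; fill each atom to its normal valence:
  4 × C (aromatic): no H
  2 × C: 3 H each → 6
  2 × C (aromatic): 1 H each → 2
  1 × C: 2 H
  1 × N: 2 H
  1 × N (charge +1): 2 H
  1 × O: 1 H
  Total hydrogens = 15.

15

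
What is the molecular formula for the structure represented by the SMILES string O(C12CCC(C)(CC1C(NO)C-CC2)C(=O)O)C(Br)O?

C13H22BrNO5

Heavy atoms from the SMILES: 1 Br, 13 C, 1 N, 5 O.
Implicit hydrogens by atom environment:
  6 × C: 2 H each → 12
  3 × C: 1 H each → 3
  3 × C: no H
  3 × O: 1 H each → 3
  2 × O: no H
  1 × Br: no H
  1 × C: 3 H
  1 × N: 1 H
  Total hydrogens = 22.
Molecular formula: C13H22BrNO5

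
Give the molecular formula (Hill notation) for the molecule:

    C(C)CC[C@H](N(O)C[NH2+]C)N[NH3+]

Heavy atoms from the SMILES: 7 C, 4 N, 1 O.
Implicit hydrogens by atom environment:
  4 × C: 2 H each → 8
  2 × C: 3 H each → 6
  1 × C: 1 H
  1 × N (charge +1): 3 H
  1 × N (charge +1): 2 H
  1 × N: 1 H
  1 × N: no H
  1 × O: 1 H
  Total hydrogens = 22.
Net charge +2.
Molecular formula: [C7H22N4O]2+

[C7H22N4O]2+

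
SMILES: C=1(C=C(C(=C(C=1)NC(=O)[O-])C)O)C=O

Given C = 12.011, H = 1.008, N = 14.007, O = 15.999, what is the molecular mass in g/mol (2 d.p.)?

Molecular formula: C9H8NO4-.
M = 9×12.011 + 8×1.008 + 1×14.007 + 4×15.999 = 194.17 g/mol.

194.17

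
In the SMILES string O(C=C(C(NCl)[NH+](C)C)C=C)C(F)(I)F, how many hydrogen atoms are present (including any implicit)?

Hydrogens are implicit in SMILES; fill each atom to its normal valence:
  3 × C: 1 H each → 3
  2 × C: 3 H each → 6
  2 × C: no H
  2 × F: no H
  1 × C: 2 H
  1 × Cl: no H
  1 × I: no H
  1 × N (charge +1): 1 H
  1 × N: 1 H
  1 × O: no H
  Total hydrogens = 13.

13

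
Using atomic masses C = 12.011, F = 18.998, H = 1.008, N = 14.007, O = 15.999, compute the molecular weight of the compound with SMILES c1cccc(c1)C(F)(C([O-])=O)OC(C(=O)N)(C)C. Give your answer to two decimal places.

Molecular formula: C12H13FNO4-.
M = 12×12.011 + 1×18.998 + 13×1.008 + 1×14.007 + 4×15.999 = 254.24 g/mol.

254.24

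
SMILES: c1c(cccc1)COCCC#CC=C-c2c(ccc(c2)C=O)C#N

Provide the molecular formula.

C21H17NO2

Heavy atoms from the SMILES: 21 C, 1 N, 2 O.
Implicit hydrogens by atom environment:
  8 × C (aromatic): 1 H each → 8
  4 × C (aromatic): no H
  3 × C: 2 H each → 6
  3 × C: 1 H each → 3
  3 × C: no H
  2 × O: no H
  1 × N: no H
  Total hydrogens = 17.
Molecular formula: C21H17NO2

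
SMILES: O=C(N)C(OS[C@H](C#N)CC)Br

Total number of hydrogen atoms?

Hydrogens are implicit in SMILES; fill each atom to its normal valence:
  2 × C: 1 H each → 2
  2 × C: no H
  2 × O: no H
  1 × Br: no H
  1 × C: 3 H
  1 × C: 2 H
  1 × N: 2 H
  1 × N: no H
  1 × S: no H
  Total hydrogens = 9.

9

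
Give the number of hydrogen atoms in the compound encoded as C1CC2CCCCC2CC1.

18

Hydrogens are implicit in SMILES; fill each atom to its normal valence:
  8 × C: 2 H each → 16
  2 × C: 1 H each → 2
  Total hydrogens = 18.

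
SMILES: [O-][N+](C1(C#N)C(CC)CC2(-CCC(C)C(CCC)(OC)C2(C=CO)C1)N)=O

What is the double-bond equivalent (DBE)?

Molecular formula from the SMILES: C20H33N3O4.
DoU = (2C + 2 + N − H − X)/2 = (2·20 + 2 + 3 − 33 − 0)/2 = 12/2 = 6.
(Structurally: 2 ring(s) + 4 π bond(s) = 6.)

6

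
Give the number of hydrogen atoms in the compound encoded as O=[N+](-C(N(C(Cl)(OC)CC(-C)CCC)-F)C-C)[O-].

Hydrogens are implicit in SMILES; fill each atom to its normal valence:
  4 × C: 3 H each → 12
  4 × C: 2 H each → 8
  2 × C: 1 H each → 2
  2 × O: no H
  1 × C: no H
  1 × Cl: no H
  1 × F: no H
  1 × N: no H
  1 × N (charge +1): no H
  1 × O (charge -1): no H
  Total hydrogens = 22.

22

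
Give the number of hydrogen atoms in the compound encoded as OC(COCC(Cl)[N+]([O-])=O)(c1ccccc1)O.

12

Hydrogens are implicit in SMILES; fill each atom to its normal valence:
  5 × C (aromatic): 1 H each → 5
  2 × C: 2 H each → 4
  2 × O: 1 H each → 2
  2 × O: no H
  1 × C: 1 H
  1 × C: no H
  1 × C (aromatic): no H
  1 × Cl: no H
  1 × N (charge +1): no H
  1 × O (charge -1): no H
  Total hydrogens = 12.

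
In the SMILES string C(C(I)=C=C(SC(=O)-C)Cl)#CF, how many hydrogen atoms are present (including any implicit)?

3

Hydrogens are implicit in SMILES; fill each atom to its normal valence:
  6 × C: no H
  1 × C: 3 H
  1 × Cl: no H
  1 × F: no H
  1 × I: no H
  1 × O: no H
  1 × S: no H
  Total hydrogens = 3.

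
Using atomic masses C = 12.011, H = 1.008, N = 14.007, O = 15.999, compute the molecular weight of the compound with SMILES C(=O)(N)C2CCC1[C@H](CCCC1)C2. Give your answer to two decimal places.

Molecular formula: C11H19NO.
M = 11×12.011 + 19×1.008 + 1×14.007 + 1×15.999 = 181.28 g/mol.

181.28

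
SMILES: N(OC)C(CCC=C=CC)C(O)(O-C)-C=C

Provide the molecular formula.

C12H21NO3

Heavy atoms from the SMILES: 12 C, 1 N, 3 O.
Implicit hydrogens by atom environment:
  4 × C: 1 H each → 4
  3 × C: 3 H each → 9
  3 × C: 2 H each → 6
  2 × C: no H
  2 × O: no H
  1 × N: 1 H
  1 × O: 1 H
  Total hydrogens = 21.
Molecular formula: C12H21NO3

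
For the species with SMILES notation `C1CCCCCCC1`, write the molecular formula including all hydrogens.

Heavy atoms from the SMILES: 8 C.
Implicit hydrogens by atom environment:
  8 × C: 2 H each → 16
  Total hydrogens = 16.
Molecular formula: C8H16

C8H16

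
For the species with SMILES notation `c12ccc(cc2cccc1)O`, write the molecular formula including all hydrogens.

Heavy atoms from the SMILES: 10 C, 1 O.
Implicit hydrogens by atom environment:
  7 × C (aromatic): 1 H each → 7
  3 × C (aromatic): no H
  1 × O: 1 H
  Total hydrogens = 8.
Molecular formula: C10H8O

C10H8O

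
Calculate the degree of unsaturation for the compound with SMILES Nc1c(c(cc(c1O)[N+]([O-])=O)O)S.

Molecular formula from the SMILES: C6H6N2O4S.
DoU = (2C + 2 + N − H − X)/2 = (2·6 + 2 + 2 − 6 − 0)/2 = 10/2 = 5.
(Structurally: 1 ring(s) + 4 π bond(s) = 5.)

5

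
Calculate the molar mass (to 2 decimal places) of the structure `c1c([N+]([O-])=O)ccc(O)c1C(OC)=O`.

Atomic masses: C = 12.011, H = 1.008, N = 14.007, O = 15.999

197.15

Molecular formula: C8H7NO5.
M = 8×12.011 + 7×1.008 + 1×14.007 + 5×15.999 = 197.15 g/mol.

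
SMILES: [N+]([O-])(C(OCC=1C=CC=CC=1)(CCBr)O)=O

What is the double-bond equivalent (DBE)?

5

Molecular formula from the SMILES: C10H12BrNO4.
DoU = (2C + 2 + N − H − X)/2 = (2·10 + 2 + 1 − 12 − 1)/2 = 10/2 = 5.
(Structurally: 1 ring(s) + 4 π bond(s) = 5.)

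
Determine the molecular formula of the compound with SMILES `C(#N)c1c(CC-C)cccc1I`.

C10H10IN

Heavy atoms from the SMILES: 10 C, 1 I, 1 N.
Implicit hydrogens by atom environment:
  3 × C (aromatic): 1 H each → 3
  3 × C (aromatic): no H
  2 × C: 2 H each → 4
  1 × C: 3 H
  1 × C: no H
  1 × I: no H
  1 × N: no H
  Total hydrogens = 10.
Molecular formula: C10H10IN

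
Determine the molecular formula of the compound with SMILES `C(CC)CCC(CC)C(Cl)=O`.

Heavy atoms from the SMILES: 9 C, 1 Cl, 1 O.
Implicit hydrogens by atom environment:
  5 × C: 2 H each → 10
  2 × C: 3 H each → 6
  1 × C: 1 H
  1 × C: no H
  1 × Cl: no H
  1 × O: no H
  Total hydrogens = 17.
Molecular formula: C9H17ClO

C9H17ClO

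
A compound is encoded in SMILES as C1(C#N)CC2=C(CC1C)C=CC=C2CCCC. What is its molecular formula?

Heavy atoms from the SMILES: 16 C, 1 N.
Implicit hydrogens by atom environment:
  5 × C: 2 H each → 10
  3 × C (aromatic): 1 H each → 3
  3 × C (aromatic): no H
  2 × C: 3 H each → 6
  2 × C: 1 H each → 2
  1 × C: no H
  1 × N: no H
  Total hydrogens = 21.
Molecular formula: C16H21N

C16H21N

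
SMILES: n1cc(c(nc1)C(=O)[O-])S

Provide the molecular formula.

Heavy atoms from the SMILES: 5 C, 2 N, 2 O, 1 S.
Implicit hydrogens by atom environment:
  2 × C (aromatic): 1 H each → 2
  2 × C (aromatic): no H
  2 × N (aromatic): no H
  1 × C: no H
  1 × O: no H
  1 × O (charge -1): no H
  1 × S: 1 H
  Total hydrogens = 3.
Net charge -1.
Molecular formula: C5H3N2O2S-

C5H3N2O2S-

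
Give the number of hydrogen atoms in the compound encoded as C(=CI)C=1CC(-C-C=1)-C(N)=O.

Hydrogens are implicit in SMILES; fill each atom to its normal valence:
  4 × C: 1 H each → 4
  2 × C: 2 H each → 4
  2 × C: no H
  1 × I: no H
  1 × N: 2 H
  1 × O: no H
  Total hydrogens = 10.

10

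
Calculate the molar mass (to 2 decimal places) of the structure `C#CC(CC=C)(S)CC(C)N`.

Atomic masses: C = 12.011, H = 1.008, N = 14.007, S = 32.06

Molecular formula: C9H15NS.
M = 9×12.011 + 15×1.008 + 1×14.007 + 1×32.06 = 169.29 g/mol.

169.29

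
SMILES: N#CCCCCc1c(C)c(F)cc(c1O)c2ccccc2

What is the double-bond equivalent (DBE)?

Molecular formula from the SMILES: C18H18FNO.
DoU = (2C + 2 + N − H − X)/2 = (2·18 + 2 + 1 − 18 − 1)/2 = 20/2 = 10.
(Structurally: 2 ring(s) + 8 π bond(s) = 10.)

10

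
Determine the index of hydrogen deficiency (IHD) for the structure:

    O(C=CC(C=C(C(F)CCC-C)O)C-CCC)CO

Molecular formula from the SMILES: C15H27FO3.
DoU = (2C + 2 + N − H − X)/2 = (2·15 + 2 + 0 − 27 − 1)/2 = 4/2 = 2.
(Structurally: 0 ring(s) + 2 π bond(s) = 2.)

2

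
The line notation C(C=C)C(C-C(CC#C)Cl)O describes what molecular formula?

Heavy atoms from the SMILES: 9 C, 1 Cl, 1 O.
Implicit hydrogens by atom environment:
  4 × C: 2 H each → 8
  4 × C: 1 H each → 4
  1 × C: no H
  1 × Cl: no H
  1 × O: 1 H
  Total hydrogens = 13.
Molecular formula: C9H13ClO

C9H13ClO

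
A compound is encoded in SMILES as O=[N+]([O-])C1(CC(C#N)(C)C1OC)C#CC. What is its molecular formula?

C10H12N2O3

Heavy atoms from the SMILES: 10 C, 2 N, 3 O.
Implicit hydrogens by atom environment:
  5 × C: no H
  3 × C: 3 H each → 9
  2 × O: no H
  1 × C: 2 H
  1 × C: 1 H
  1 × N (charge +1): no H
  1 × N: no H
  1 × O (charge -1): no H
  Total hydrogens = 12.
Molecular formula: C10H12N2O3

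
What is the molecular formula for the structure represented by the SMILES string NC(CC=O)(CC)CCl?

Heavy atoms from the SMILES: 6 C, 1 Cl, 1 N, 1 O.
Implicit hydrogens by atom environment:
  3 × C: 2 H each → 6
  1 × C: 3 H
  1 × C: 1 H
  1 × C: no H
  1 × Cl: no H
  1 × N: 2 H
  1 × O: no H
  Total hydrogens = 12.
Molecular formula: C6H12ClNO

C6H12ClNO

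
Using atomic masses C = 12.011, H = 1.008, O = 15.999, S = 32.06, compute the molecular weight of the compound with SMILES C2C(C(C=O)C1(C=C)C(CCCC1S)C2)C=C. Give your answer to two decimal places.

250.40

Molecular formula: C15H22OS.
M = 15×12.011 + 22×1.008 + 1×15.999 + 1×32.06 = 250.40 g/mol.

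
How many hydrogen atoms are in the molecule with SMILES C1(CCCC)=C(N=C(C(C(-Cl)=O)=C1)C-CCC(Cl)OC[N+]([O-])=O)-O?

Hydrogens are implicit in SMILES; fill each atom to its normal valence:
  7 × C: 2 H each → 14
  4 × C (aromatic): no H
  3 × O: no H
  2 × Cl: no H
  1 × C: 3 H
  1 × C (aromatic): 1 H
  1 × C: 1 H
  1 × C: no H
  1 × N (aromatic): no H
  1 × N (charge +1): no H
  1 × O: 1 H
  1 × O (charge -1): no H
  Total hydrogens = 20.

20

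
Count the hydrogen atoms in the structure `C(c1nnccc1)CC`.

10

Hydrogens are implicit in SMILES; fill each atom to its normal valence:
  3 × C (aromatic): 1 H each → 3
  2 × C: 2 H each → 4
  2 × N (aromatic): no H
  1 × C: 3 H
  1 × C (aromatic): no H
  Total hydrogens = 10.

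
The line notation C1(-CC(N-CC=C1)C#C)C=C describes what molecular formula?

Heavy atoms from the SMILES: 10 C, 1 N.
Implicit hydrogens by atom environment:
  6 × C: 1 H each → 6
  3 × C: 2 H each → 6
  1 × C: no H
  1 × N: 1 H
  Total hydrogens = 13.
Molecular formula: C10H13N

C10H13N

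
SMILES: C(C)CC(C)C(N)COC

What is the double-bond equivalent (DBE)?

Molecular formula from the SMILES: C8H19NO.
DoU = (2C + 2 + N − H − X)/2 = (2·8 + 2 + 1 − 19 − 0)/2 = 0/2 = 0.
(Structurally: 0 ring(s) + 0 π bond(s) = 0.)

0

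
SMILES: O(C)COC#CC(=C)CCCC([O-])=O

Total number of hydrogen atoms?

Hydrogens are implicit in SMILES; fill each atom to its normal valence:
  5 × C: 2 H each → 10
  4 × C: no H
  3 × O: no H
  1 × C: 3 H
  1 × O (charge -1): no H
  Total hydrogens = 13.

13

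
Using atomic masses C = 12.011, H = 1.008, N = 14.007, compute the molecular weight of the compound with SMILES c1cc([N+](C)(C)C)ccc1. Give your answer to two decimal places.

Molecular formula: C9H14N+.
M = 9×12.011 + 14×1.008 + 1×14.007 = 136.22 g/mol.

136.22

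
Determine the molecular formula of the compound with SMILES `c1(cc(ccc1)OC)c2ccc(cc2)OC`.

C14H14O2

Heavy atoms from the SMILES: 14 C, 2 O.
Implicit hydrogens by atom environment:
  8 × C (aromatic): 1 H each → 8
  4 × C (aromatic): no H
  2 × C: 3 H each → 6
  2 × O: no H
  Total hydrogens = 14.
Molecular formula: C14H14O2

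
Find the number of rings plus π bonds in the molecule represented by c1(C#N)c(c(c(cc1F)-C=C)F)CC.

Molecular formula from the SMILES: C11H9F2N.
DoU = (2C + 2 + N − H − X)/2 = (2·11 + 2 + 1 − 9 − 2)/2 = 14/2 = 7.
(Structurally: 1 ring(s) + 6 π bond(s) = 7.)

7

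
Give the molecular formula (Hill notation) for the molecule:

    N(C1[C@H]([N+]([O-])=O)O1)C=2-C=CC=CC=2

C8H8N2O3

Heavy atoms from the SMILES: 8 C, 2 N, 3 O.
Implicit hydrogens by atom environment:
  5 × C (aromatic): 1 H each → 5
  2 × C: 1 H each → 2
  2 × O: no H
  1 × C (aromatic): no H
  1 × N: 1 H
  1 × N (charge +1): no H
  1 × O (charge -1): no H
  Total hydrogens = 8.
Molecular formula: C8H8N2O3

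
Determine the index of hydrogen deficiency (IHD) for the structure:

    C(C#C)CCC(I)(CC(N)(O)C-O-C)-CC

2

Molecular formula from the SMILES: C12H22INO2.
DoU = (2C + 2 + N − H − X)/2 = (2·12 + 2 + 1 − 22 − 1)/2 = 4/2 = 2.
(Structurally: 0 ring(s) + 2 π bond(s) = 2.)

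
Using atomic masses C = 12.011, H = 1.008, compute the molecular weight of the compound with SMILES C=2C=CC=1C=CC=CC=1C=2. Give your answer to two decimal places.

Molecular formula: C10H8.
M = 10×12.011 + 8×1.008 = 128.17 g/mol.

128.17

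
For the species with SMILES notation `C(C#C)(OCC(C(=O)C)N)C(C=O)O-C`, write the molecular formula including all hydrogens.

Heavy atoms from the SMILES: 10 C, 1 N, 4 O.
Implicit hydrogens by atom environment:
  5 × C: 1 H each → 5
  4 × O: no H
  2 × C: 3 H each → 6
  2 × C: no H
  1 × C: 2 H
  1 × N: 2 H
  Total hydrogens = 15.
Molecular formula: C10H15NO4

C10H15NO4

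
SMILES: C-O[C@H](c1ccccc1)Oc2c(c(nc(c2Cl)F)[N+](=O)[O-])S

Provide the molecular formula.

C13H10ClFN2O4S

Heavy atoms from the SMILES: 13 C, 1 Cl, 1 F, 2 N, 4 O, 1 S.
Implicit hydrogens by atom environment:
  6 × C (aromatic): no H
  5 × C (aromatic): 1 H each → 5
  3 × O: no H
  1 × C: 3 H
  1 × C: 1 H
  1 × Cl: no H
  1 × F: no H
  1 × N (aromatic): no H
  1 × N (charge +1): no H
  1 × O (charge -1): no H
  1 × S: 1 H
  Total hydrogens = 10.
Molecular formula: C13H10ClFN2O4S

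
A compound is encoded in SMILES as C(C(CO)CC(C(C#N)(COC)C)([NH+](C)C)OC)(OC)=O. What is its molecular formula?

C14H27N2O5+

Heavy atoms from the SMILES: 14 C, 2 N, 5 O.
Implicit hydrogens by atom environment:
  6 × C: 3 H each → 18
  4 × C: no H
  4 × O: no H
  3 × C: 2 H each → 6
  1 × C: 1 H
  1 × N (charge +1): 1 H
  1 × N: no H
  1 × O: 1 H
  Total hydrogens = 27.
Net charge +1.
Molecular formula: C14H27N2O5+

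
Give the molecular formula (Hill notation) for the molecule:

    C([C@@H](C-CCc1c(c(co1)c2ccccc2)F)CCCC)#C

C20H23FO

Heavy atoms from the SMILES: 20 C, 1 F, 1 O.
Implicit hydrogens by atom environment:
  6 × C: 2 H each → 12
  6 × C (aromatic): 1 H each → 6
  4 × C (aromatic): no H
  2 × C: 1 H each → 2
  1 × C: 3 H
  1 × C: no H
  1 × F: no H
  1 × O (aromatic): no H
  Total hydrogens = 23.
Molecular formula: C20H23FO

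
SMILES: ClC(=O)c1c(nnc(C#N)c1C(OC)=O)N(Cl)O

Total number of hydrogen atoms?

Hydrogens are implicit in SMILES; fill each atom to its normal valence:
  4 × C (aromatic): no H
  3 × C: no H
  3 × O: no H
  2 × Cl: no H
  2 × N (aromatic): no H
  2 × N: no H
  1 × C: 3 H
  1 × O: 1 H
  Total hydrogens = 4.

4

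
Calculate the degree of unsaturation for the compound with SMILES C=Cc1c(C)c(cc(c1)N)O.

5

Molecular formula from the SMILES: C9H11NO.
DoU = (2C + 2 + N − H − X)/2 = (2·9 + 2 + 1 − 11 − 0)/2 = 10/2 = 5.
(Structurally: 1 ring(s) + 4 π bond(s) = 5.)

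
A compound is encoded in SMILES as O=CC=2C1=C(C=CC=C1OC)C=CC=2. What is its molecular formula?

C12H10O2

Heavy atoms from the SMILES: 12 C, 2 O.
Implicit hydrogens by atom environment:
  6 × C (aromatic): 1 H each → 6
  4 × C (aromatic): no H
  2 × O: no H
  1 × C: 3 H
  1 × C: 1 H
  Total hydrogens = 10.
Molecular formula: C12H10O2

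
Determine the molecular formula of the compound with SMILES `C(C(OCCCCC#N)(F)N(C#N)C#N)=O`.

C9H9FN4O2

Heavy atoms from the SMILES: 9 C, 1 F, 4 N, 2 O.
Implicit hydrogens by atom environment:
  4 × C: 2 H each → 8
  4 × C: no H
  4 × N: no H
  2 × O: no H
  1 × C: 1 H
  1 × F: no H
  Total hydrogens = 9.
Molecular formula: C9H9FN4O2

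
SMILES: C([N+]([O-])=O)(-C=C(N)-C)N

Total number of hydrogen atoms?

9

Hydrogens are implicit in SMILES; fill each atom to its normal valence:
  2 × C: 1 H each → 2
  2 × N: 2 H each → 4
  1 × C: 3 H
  1 × C: no H
  1 × N (charge +1): no H
  1 × O: no H
  1 × O (charge -1): no H
  Total hydrogens = 9.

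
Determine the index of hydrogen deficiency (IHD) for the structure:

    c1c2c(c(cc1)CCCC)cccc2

7

Molecular formula from the SMILES: C14H16.
DoU = (2C + 2 + N − H − X)/2 = (2·14 + 2 + 0 − 16 − 0)/2 = 14/2 = 7.
(Structurally: 2 ring(s) + 5 π bond(s) = 7.)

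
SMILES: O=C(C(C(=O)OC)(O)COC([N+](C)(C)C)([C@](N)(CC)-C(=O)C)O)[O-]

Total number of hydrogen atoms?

26

Hydrogens are implicit in SMILES; fill each atom to its normal valence:
  6 × C: 3 H each → 18
  6 × C: no H
  5 × O: no H
  2 × C: 2 H each → 4
  2 × O: 1 H each → 2
  1 × N: 2 H
  1 × N (charge +1): no H
  1 × O (charge -1): no H
  Total hydrogens = 26.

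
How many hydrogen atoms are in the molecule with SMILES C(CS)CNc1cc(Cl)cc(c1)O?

12

Hydrogens are implicit in SMILES; fill each atom to its normal valence:
  3 × C: 2 H each → 6
  3 × C (aromatic): 1 H each → 3
  3 × C (aromatic): no H
  1 × Cl: no H
  1 × N: 1 H
  1 × O: 1 H
  1 × S: 1 H
  Total hydrogens = 12.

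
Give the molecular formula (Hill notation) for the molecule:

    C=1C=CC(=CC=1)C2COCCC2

Heavy atoms from the SMILES: 11 C, 1 O.
Implicit hydrogens by atom environment:
  5 × C (aromatic): 1 H each → 5
  4 × C: 2 H each → 8
  1 × C: 1 H
  1 × C (aromatic): no H
  1 × O: no H
  Total hydrogens = 14.
Molecular formula: C11H14O

C11H14O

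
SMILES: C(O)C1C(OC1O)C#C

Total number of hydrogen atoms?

8

Hydrogens are implicit in SMILES; fill each atom to its normal valence:
  4 × C: 1 H each → 4
  2 × O: 1 H each → 2
  1 × C: 2 H
  1 × C: no H
  1 × O: no H
  Total hydrogens = 8.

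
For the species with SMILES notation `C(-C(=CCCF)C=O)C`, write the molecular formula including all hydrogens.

C7H11FO

Heavy atoms from the SMILES: 7 C, 1 F, 1 O.
Implicit hydrogens by atom environment:
  3 × C: 2 H each → 6
  2 × C: 1 H each → 2
  1 × C: 3 H
  1 × C: no H
  1 × F: no H
  1 × O: no H
  Total hydrogens = 11.
Molecular formula: C7H11FO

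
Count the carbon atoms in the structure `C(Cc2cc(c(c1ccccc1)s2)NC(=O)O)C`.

14

The symbol for carbon appears 14 times in the SMILES. Lowercase c denotes aromatic carbon and counts toward C.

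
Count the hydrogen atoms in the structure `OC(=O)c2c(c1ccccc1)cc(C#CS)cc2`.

10

Hydrogens are implicit in SMILES; fill each atom to its normal valence:
  8 × C (aromatic): 1 H each → 8
  4 × C (aromatic): no H
  3 × C: no H
  1 × O: 1 H
  1 × O: no H
  1 × S: 1 H
  Total hydrogens = 10.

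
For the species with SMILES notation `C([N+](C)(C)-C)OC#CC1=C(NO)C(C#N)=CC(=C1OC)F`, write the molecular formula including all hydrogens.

C14H17FN3O3+

Heavy atoms from the SMILES: 14 C, 1 F, 3 N, 3 O.
Implicit hydrogens by atom environment:
  5 × C (aromatic): no H
  4 × C: 3 H each → 12
  3 × C: no H
  2 × O: no H
  1 × C: 2 H
  1 × C (aromatic): 1 H
  1 × F: no H
  1 × N: 1 H
  1 × N: no H
  1 × N (charge +1): no H
  1 × O: 1 H
  Total hydrogens = 17.
Net charge +1.
Molecular formula: C14H17FN3O3+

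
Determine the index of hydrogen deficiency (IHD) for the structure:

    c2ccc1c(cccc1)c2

7

Molecular formula from the SMILES: C10H8.
DoU = (2C + 2 + N − H − X)/2 = (2·10 + 2 + 0 − 8 − 0)/2 = 14/2 = 7.
(Structurally: 2 ring(s) + 5 π bond(s) = 7.)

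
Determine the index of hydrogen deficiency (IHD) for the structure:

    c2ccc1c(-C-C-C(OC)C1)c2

5

Molecular formula from the SMILES: C11H14O.
DoU = (2C + 2 + N − H − X)/2 = (2·11 + 2 + 0 − 14 − 0)/2 = 10/2 = 5.
(Structurally: 2 ring(s) + 3 π bond(s) = 5.)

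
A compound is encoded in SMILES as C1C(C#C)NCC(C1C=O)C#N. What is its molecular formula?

Heavy atoms from the SMILES: 9 C, 2 N, 1 O.
Implicit hydrogens by atom environment:
  5 × C: 1 H each → 5
  2 × C: 2 H each → 4
  2 × C: no H
  1 × N: 1 H
  1 × N: no H
  1 × O: no H
  Total hydrogens = 10.
Molecular formula: C9H10N2O

C9H10N2O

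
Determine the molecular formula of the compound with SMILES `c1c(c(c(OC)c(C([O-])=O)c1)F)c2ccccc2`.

C14H10FO3-

Heavy atoms from the SMILES: 14 C, 1 F, 3 O.
Implicit hydrogens by atom environment:
  7 × C (aromatic): 1 H each → 7
  5 × C (aromatic): no H
  2 × O: no H
  1 × C: 3 H
  1 × C: no H
  1 × F: no H
  1 × O (charge -1): no H
  Total hydrogens = 10.
Net charge -1.
Molecular formula: C14H10FO3-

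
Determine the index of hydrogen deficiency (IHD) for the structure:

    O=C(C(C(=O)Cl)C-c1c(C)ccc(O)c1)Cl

6

Molecular formula from the SMILES: C11H10Cl2O3.
DoU = (2C + 2 + N − H − X)/2 = (2·11 + 2 + 0 − 10 − 2)/2 = 12/2 = 6.
(Structurally: 1 ring(s) + 5 π bond(s) = 6.)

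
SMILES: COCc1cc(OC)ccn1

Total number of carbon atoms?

The symbol for carbon appears 8 times in the SMILES. Lowercase c denotes aromatic carbon and counts toward C.

8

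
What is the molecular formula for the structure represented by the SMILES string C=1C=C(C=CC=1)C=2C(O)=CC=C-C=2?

Heavy atoms from the SMILES: 12 C, 1 O.
Implicit hydrogens by atom environment:
  9 × C (aromatic): 1 H each → 9
  3 × C (aromatic): no H
  1 × O: 1 H
  Total hydrogens = 10.
Molecular formula: C12H10O

C12H10O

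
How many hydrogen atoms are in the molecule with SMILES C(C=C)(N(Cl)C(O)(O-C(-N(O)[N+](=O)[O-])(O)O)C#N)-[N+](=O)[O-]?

8

Hydrogens are implicit in SMILES; fill each atom to its normal valence:
  4 × O: 1 H each → 4
  3 × C: no H
  3 × N: no H
  3 × O: no H
  2 × C: 1 H each → 2
  2 × N (charge +1): no H
  2 × O (charge -1): no H
  1 × C: 2 H
  1 × Cl: no H
  Total hydrogens = 8.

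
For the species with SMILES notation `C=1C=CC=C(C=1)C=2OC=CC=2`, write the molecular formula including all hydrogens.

Heavy atoms from the SMILES: 10 C, 1 O.
Implicit hydrogens by atom environment:
  8 × C (aromatic): 1 H each → 8
  2 × C (aromatic): no H
  1 × O (aromatic): no H
  Total hydrogens = 8.
Molecular formula: C10H8O

C10H8O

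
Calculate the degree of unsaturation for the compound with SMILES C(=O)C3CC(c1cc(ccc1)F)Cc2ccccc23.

Molecular formula from the SMILES: C17H15FO.
DoU = (2C + 2 + N − H − X)/2 = (2·17 + 2 + 0 − 15 − 1)/2 = 20/2 = 10.
(Structurally: 3 ring(s) + 7 π bond(s) = 10.)

10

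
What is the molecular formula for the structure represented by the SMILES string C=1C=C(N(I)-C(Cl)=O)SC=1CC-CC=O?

Heavy atoms from the SMILES: 9 C, 1 Cl, 1 I, 1 N, 2 O, 1 S.
Implicit hydrogens by atom environment:
  3 × C: 2 H each → 6
  2 × C (aromatic): 1 H each → 2
  2 × C (aromatic): no H
  2 × O: no H
  1 × C: 1 H
  1 × C: no H
  1 × Cl: no H
  1 × I: no H
  1 × N: no H
  1 × S (aromatic): no H
  Total hydrogens = 9.
Molecular formula: C9H9ClINO2S

C9H9ClINO2S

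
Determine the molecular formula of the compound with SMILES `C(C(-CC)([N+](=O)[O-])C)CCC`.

Heavy atoms from the SMILES: 8 C, 1 N, 2 O.
Implicit hydrogens by atom environment:
  4 × C: 2 H each → 8
  3 × C: 3 H each → 9
  1 × C: no H
  1 × N (charge +1): no H
  1 × O: no H
  1 × O (charge -1): no H
  Total hydrogens = 17.
Molecular formula: C8H17NO2

C8H17NO2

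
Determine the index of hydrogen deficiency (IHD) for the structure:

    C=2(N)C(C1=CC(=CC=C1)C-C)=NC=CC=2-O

Molecular formula from the SMILES: C13H14N2O.
DoU = (2C + 2 + N − H − X)/2 = (2·13 + 2 + 2 − 14 − 0)/2 = 16/2 = 8.
(Structurally: 2 ring(s) + 6 π bond(s) = 8.)

8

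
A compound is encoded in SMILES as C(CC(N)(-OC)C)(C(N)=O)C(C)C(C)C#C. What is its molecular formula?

Heavy atoms from the SMILES: 12 C, 2 N, 2 O.
Implicit hydrogens by atom environment:
  4 × C: 3 H each → 12
  4 × C: 1 H each → 4
  3 × C: no H
  2 × N: 2 H each → 4
  2 × O: no H
  1 × C: 2 H
  Total hydrogens = 22.
Molecular formula: C12H22N2O2

C12H22N2O2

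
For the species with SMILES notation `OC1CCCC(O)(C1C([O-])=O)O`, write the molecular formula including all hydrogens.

Heavy atoms from the SMILES: 7 C, 5 O.
Implicit hydrogens by atom environment:
  3 × C: 2 H each → 6
  3 × O: 1 H each → 3
  2 × C: 1 H each → 2
  2 × C: no H
  1 × O: no H
  1 × O (charge -1): no H
  Total hydrogens = 11.
Net charge -1.
Molecular formula: C7H11O5-

C7H11O5-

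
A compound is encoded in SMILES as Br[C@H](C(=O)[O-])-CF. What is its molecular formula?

C3H3BrFO2-

Heavy atoms from the SMILES: 1 Br, 3 C, 1 F, 2 O.
Implicit hydrogens by atom environment:
  1 × Br: no H
  1 × C: 2 H
  1 × C: 1 H
  1 × C: no H
  1 × F: no H
  1 × O: no H
  1 × O (charge -1): no H
  Total hydrogens = 3.
Net charge -1.
Molecular formula: C3H3BrFO2-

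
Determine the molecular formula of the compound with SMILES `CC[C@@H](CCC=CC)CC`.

Heavy atoms from the SMILES: 10 C.
Implicit hydrogens by atom environment:
  4 × C: 2 H each → 8
  3 × C: 3 H each → 9
  3 × C: 1 H each → 3
  Total hydrogens = 20.
Molecular formula: C10H20

C10H20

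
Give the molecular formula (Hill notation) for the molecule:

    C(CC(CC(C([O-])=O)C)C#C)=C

Heavy atoms from the SMILES: 10 C, 2 O.
Implicit hydrogens by atom environment:
  4 × C: 1 H each → 4
  3 × C: 2 H each → 6
  2 × C: no H
  1 × C: 3 H
  1 × O: no H
  1 × O (charge -1): no H
  Total hydrogens = 13.
Net charge -1.
Molecular formula: C10H13O2-

C10H13O2-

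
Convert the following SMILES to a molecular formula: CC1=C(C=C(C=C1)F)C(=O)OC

C9H9FO2

Heavy atoms from the SMILES: 9 C, 1 F, 2 O.
Implicit hydrogens by atom environment:
  3 × C (aromatic): 1 H each → 3
  3 × C (aromatic): no H
  2 × C: 3 H each → 6
  2 × O: no H
  1 × C: no H
  1 × F: no H
  Total hydrogens = 9.
Molecular formula: C9H9FO2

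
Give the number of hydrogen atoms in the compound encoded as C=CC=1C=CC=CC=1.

8

Hydrogens are implicit in SMILES; fill each atom to its normal valence:
  5 × C (aromatic): 1 H each → 5
  1 × C: 2 H
  1 × C: 1 H
  1 × C (aromatic): no H
  Total hydrogens = 8.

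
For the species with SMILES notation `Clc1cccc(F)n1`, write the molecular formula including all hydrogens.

Heavy atoms from the SMILES: 5 C, 1 Cl, 1 F, 1 N.
Implicit hydrogens by atom environment:
  3 × C (aromatic): 1 H each → 3
  2 × C (aromatic): no H
  1 × Cl: no H
  1 × F: no H
  1 × N (aromatic): no H
  Total hydrogens = 3.
Molecular formula: C5H3ClFN

C5H3ClFN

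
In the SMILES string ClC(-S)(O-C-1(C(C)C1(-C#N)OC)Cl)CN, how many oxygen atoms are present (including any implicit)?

The symbol for oxygen appears 2 times in the SMILES.

2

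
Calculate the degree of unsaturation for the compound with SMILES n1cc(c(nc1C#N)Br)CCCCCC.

Molecular formula from the SMILES: C11H14BrN3.
DoU = (2C + 2 + N − H − X)/2 = (2·11 + 2 + 3 − 14 − 1)/2 = 12/2 = 6.
(Structurally: 1 ring(s) + 5 π bond(s) = 6.)

6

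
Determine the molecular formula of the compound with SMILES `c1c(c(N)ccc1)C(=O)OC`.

C8H9NO2

Heavy atoms from the SMILES: 8 C, 1 N, 2 O.
Implicit hydrogens by atom environment:
  4 × C (aromatic): 1 H each → 4
  2 × C (aromatic): no H
  2 × O: no H
  1 × C: 3 H
  1 × C: no H
  1 × N: 2 H
  Total hydrogens = 9.
Molecular formula: C8H9NO2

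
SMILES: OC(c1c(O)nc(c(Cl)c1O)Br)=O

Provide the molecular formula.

Heavy atoms from the SMILES: 1 Br, 6 C, 1 Cl, 1 N, 4 O.
Implicit hydrogens by atom environment:
  5 × C (aromatic): no H
  3 × O: 1 H each → 3
  1 × Br: no H
  1 × C: no H
  1 × Cl: no H
  1 × N (aromatic): no H
  1 × O: no H
  Total hydrogens = 3.
Molecular formula: C6H3BrClNO4

C6H3BrClNO4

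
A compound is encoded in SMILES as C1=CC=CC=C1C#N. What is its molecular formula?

C7H5N

Heavy atoms from the SMILES: 7 C, 1 N.
Implicit hydrogens by atom environment:
  5 × C (aromatic): 1 H each → 5
  1 × C (aromatic): no H
  1 × C: no H
  1 × N: no H
  Total hydrogens = 5.
Molecular formula: C7H5N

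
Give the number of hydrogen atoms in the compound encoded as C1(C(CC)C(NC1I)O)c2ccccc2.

Hydrogens are implicit in SMILES; fill each atom to its normal valence:
  5 × C (aromatic): 1 H each → 5
  4 × C: 1 H each → 4
  1 × C: 3 H
  1 × C: 2 H
  1 × C (aromatic): no H
  1 × I: no H
  1 × N: 1 H
  1 × O: 1 H
  Total hydrogens = 16.

16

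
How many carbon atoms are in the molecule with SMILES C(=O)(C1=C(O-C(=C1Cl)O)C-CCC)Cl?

9

The symbol for carbon appears 9 times in the SMILES. (Cl is a single chlorine, not C + l.)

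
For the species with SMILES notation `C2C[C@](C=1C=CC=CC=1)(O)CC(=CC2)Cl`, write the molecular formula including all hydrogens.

Heavy atoms from the SMILES: 13 C, 1 Cl, 1 O.
Implicit hydrogens by atom environment:
  5 × C (aromatic): 1 H each → 5
  4 × C: 2 H each → 8
  2 × C: no H
  1 × C: 1 H
  1 × C (aromatic): no H
  1 × Cl: no H
  1 × O: 1 H
  Total hydrogens = 15.
Molecular formula: C13H15ClO

C13H15ClO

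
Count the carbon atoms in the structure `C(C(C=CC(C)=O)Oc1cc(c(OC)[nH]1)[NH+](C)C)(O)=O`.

13

The symbol for carbon appears 13 times in the SMILES. Lowercase c denotes aromatic carbon and counts toward C.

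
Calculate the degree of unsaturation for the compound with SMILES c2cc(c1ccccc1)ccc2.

Molecular formula from the SMILES: C12H10.
DoU = (2C + 2 + N − H − X)/2 = (2·12 + 2 + 0 − 10 − 0)/2 = 16/2 = 8.
(Structurally: 2 ring(s) + 6 π bond(s) = 8.)

8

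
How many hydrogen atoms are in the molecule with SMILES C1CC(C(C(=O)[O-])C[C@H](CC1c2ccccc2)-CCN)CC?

Hydrogens are implicit in SMILES; fill each atom to its normal valence:
  7 × C: 2 H each → 14
  5 × C (aromatic): 1 H each → 5
  4 × C: 1 H each → 4
  1 × C: 3 H
  1 × C: no H
  1 × C (aromatic): no H
  1 × N: 2 H
  1 × O: no H
  1 × O (charge -1): no H
  Total hydrogens = 28.

28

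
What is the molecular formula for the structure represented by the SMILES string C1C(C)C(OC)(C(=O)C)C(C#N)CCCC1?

C13H21NO2

Heavy atoms from the SMILES: 13 C, 1 N, 2 O.
Implicit hydrogens by atom environment:
  5 × C: 2 H each → 10
  3 × C: 3 H each → 9
  3 × C: no H
  2 × C: 1 H each → 2
  2 × O: no H
  1 × N: no H
  Total hydrogens = 21.
Molecular formula: C13H21NO2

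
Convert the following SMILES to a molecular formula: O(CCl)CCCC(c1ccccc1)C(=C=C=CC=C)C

C18H21ClO

Heavy atoms from the SMILES: 18 C, 1 Cl, 1 O.
Implicit hydrogens by atom environment:
  5 × C: 2 H each → 10
  5 × C (aromatic): 1 H each → 5
  3 × C: 1 H each → 3
  3 × C: no H
  1 × C: 3 H
  1 × C (aromatic): no H
  1 × Cl: no H
  1 × O: no H
  Total hydrogens = 21.
Molecular formula: C18H21ClO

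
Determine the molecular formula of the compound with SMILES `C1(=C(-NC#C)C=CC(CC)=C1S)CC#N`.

Heavy atoms from the SMILES: 12 C, 2 N, 1 S.
Implicit hydrogens by atom environment:
  4 × C (aromatic): no H
  2 × C: 2 H each → 4
  2 × C (aromatic): 1 H each → 2
  2 × C: no H
  1 × C: 3 H
  1 × C: 1 H
  1 × N: 1 H
  1 × N: no H
  1 × S: 1 H
  Total hydrogens = 12.
Molecular formula: C12H12N2S

C12H12N2S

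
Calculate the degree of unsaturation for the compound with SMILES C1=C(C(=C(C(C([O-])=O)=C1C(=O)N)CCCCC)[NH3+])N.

6

Molecular formula from the SMILES: C13H19N3O3.
DoU = (2C + 2 + N − H − X)/2 = (2·13 + 2 + 3 − 19 − 0)/2 = 12/2 = 6.
(Structurally: 1 ring(s) + 5 π bond(s) = 6.)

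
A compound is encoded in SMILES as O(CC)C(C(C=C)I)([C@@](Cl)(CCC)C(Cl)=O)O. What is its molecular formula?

C11H17Cl2IO3

Heavy atoms from the SMILES: 11 C, 2 Cl, 1 I, 3 O.
Implicit hydrogens by atom environment:
  4 × C: 2 H each → 8
  3 × C: no H
  2 × C: 3 H each → 6
  2 × C: 1 H each → 2
  2 × Cl: no H
  2 × O: no H
  1 × I: no H
  1 × O: 1 H
  Total hydrogens = 17.
Molecular formula: C11H17Cl2IO3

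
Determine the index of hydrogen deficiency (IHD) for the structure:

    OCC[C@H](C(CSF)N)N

0

Molecular formula from the SMILES: C5H13FN2OS.
DoU = (2C + 2 + N − H − X)/2 = (2·5 + 2 + 2 − 13 − 1)/2 = 0/2 = 0.
(Structurally: 0 ring(s) + 0 π bond(s) = 0.)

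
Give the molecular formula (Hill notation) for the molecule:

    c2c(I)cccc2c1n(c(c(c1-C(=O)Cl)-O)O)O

Heavy atoms from the SMILES: 11 C, 1 Cl, 1 I, 1 N, 4 O.
Implicit hydrogens by atom environment:
  6 × C (aromatic): no H
  4 × C (aromatic): 1 H each → 4
  3 × O: 1 H each → 3
  1 × C: no H
  1 × Cl: no H
  1 × I: no H
  1 × N (aromatic): no H
  1 × O: no H
  Total hydrogens = 7.
Molecular formula: C11H7ClINO4

C11H7ClINO4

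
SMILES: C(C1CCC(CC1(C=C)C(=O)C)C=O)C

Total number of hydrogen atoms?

Hydrogens are implicit in SMILES; fill each atom to its normal valence:
  5 × C: 2 H each → 10
  4 × C: 1 H each → 4
  2 × C: 3 H each → 6
  2 × C: no H
  2 × O: no H
  Total hydrogens = 20.

20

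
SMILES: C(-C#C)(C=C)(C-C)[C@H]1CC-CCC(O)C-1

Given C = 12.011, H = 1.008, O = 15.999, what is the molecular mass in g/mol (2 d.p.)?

206.33

Molecular formula: C14H22O.
M = 14×12.011 + 22×1.008 + 1×15.999 = 206.33 g/mol.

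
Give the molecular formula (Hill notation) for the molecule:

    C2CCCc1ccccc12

C10H12

Heavy atoms from the SMILES: 10 C.
Implicit hydrogens by atom environment:
  4 × C: 2 H each → 8
  4 × C (aromatic): 1 H each → 4
  2 × C (aromatic): no H
  Total hydrogens = 12.
Molecular formula: C10H12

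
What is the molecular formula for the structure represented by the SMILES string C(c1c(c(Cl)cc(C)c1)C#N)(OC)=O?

Heavy atoms from the SMILES: 10 C, 1 Cl, 1 N, 2 O.
Implicit hydrogens by atom environment:
  4 × C (aromatic): no H
  2 × C: 3 H each → 6
  2 × C (aromatic): 1 H each → 2
  2 × C: no H
  2 × O: no H
  1 × Cl: no H
  1 × N: no H
  Total hydrogens = 8.
Molecular formula: C10H8ClNO2

C10H8ClNO2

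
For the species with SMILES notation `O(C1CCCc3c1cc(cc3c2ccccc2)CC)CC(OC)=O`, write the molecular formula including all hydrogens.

Heavy atoms from the SMILES: 21 C, 3 O.
Implicit hydrogens by atom environment:
  7 × C (aromatic): 1 H each → 7
  5 × C: 2 H each → 10
  5 × C (aromatic): no H
  3 × O: no H
  2 × C: 3 H each → 6
  1 × C: 1 H
  1 × C: no H
  Total hydrogens = 24.
Molecular formula: C21H24O3

C21H24O3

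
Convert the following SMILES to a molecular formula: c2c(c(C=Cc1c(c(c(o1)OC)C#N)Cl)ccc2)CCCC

Heavy atoms from the SMILES: 18 C, 1 Cl, 1 N, 2 O.
Implicit hydrogens by atom environment:
  6 × C (aromatic): no H
  4 × C (aromatic): 1 H each → 4
  3 × C: 2 H each → 6
  2 × C: 3 H each → 6
  2 × C: 1 H each → 2
  1 × C: no H
  1 × Cl: no H
  1 × N: no H
  1 × O (aromatic): no H
  1 × O: no H
  Total hydrogens = 18.
Molecular formula: C18H18ClNO2

C18H18ClNO2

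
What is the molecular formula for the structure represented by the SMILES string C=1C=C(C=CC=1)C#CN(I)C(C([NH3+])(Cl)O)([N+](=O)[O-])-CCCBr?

Heavy atoms from the SMILES: 1 Br, 13 C, 1 Cl, 1 I, 3 N, 3 O.
Implicit hydrogens by atom environment:
  5 × C (aromatic): 1 H each → 5
  4 × C: no H
  3 × C: 2 H each → 6
  1 × Br: no H
  1 × C (aromatic): no H
  1 × Cl: no H
  1 × I: no H
  1 × N (charge +1): 3 H
  1 × N: no H
  1 × N (charge +1): no H
  1 × O: 1 H
  1 × O: no H
  1 × O (charge -1): no H
  Total hydrogens = 15.
Net charge +1.
Molecular formula: C13H15BrClIN3O3+

C13H15BrClIN3O3+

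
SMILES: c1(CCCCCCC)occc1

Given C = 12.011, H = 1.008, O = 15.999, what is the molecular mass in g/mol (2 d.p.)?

Molecular formula: C11H18O.
M = 11×12.011 + 18×1.008 + 1×15.999 = 166.26 g/mol.

166.26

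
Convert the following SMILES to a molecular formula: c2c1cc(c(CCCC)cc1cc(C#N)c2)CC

C17H19N

Heavy atoms from the SMILES: 17 C, 1 N.
Implicit hydrogens by atom environment:
  5 × C (aromatic): 1 H each → 5
  5 × C (aromatic): no H
  4 × C: 2 H each → 8
  2 × C: 3 H each → 6
  1 × C: no H
  1 × N: no H
  Total hydrogens = 19.
Molecular formula: C17H19N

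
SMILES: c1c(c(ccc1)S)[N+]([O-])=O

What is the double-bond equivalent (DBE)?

5

Molecular formula from the SMILES: C6H5NO2S.
DoU = (2C + 2 + N − H − X)/2 = (2·6 + 2 + 1 − 5 − 0)/2 = 10/2 = 5.
(Structurally: 1 ring(s) + 4 π bond(s) = 5.)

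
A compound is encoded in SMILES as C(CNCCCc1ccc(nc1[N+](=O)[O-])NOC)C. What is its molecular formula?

Heavy atoms from the SMILES: 12 C, 4 N, 3 O.
Implicit hydrogens by atom environment:
  5 × C: 2 H each → 10
  3 × C (aromatic): no H
  2 × C: 3 H each → 6
  2 × C (aromatic): 1 H each → 2
  2 × N: 1 H each → 2
  2 × O: no H
  1 × N (aromatic): no H
  1 × N (charge +1): no H
  1 × O (charge -1): no H
  Total hydrogens = 20.
Molecular formula: C12H20N4O3

C12H20N4O3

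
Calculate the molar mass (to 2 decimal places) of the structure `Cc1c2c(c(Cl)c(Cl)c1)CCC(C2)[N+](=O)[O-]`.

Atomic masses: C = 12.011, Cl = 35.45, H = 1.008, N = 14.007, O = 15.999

Molecular formula: C11H11Cl2NO2.
M = 11×12.011 + 2×35.45 + 11×1.008 + 1×14.007 + 2×15.999 = 260.11 g/mol.

260.11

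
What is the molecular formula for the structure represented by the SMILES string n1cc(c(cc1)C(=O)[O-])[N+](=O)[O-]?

C6H3N2O4-

Heavy atoms from the SMILES: 6 C, 2 N, 4 O.
Implicit hydrogens by atom environment:
  3 × C (aromatic): 1 H each → 3
  2 × C (aromatic): no H
  2 × O: no H
  2 × O (charge -1): no H
  1 × C: no H
  1 × N (aromatic): no H
  1 × N (charge +1): no H
  Total hydrogens = 3.
Net charge -1.
Molecular formula: C6H3N2O4-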